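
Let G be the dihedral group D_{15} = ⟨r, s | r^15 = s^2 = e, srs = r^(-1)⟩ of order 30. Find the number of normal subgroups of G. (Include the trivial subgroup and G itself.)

5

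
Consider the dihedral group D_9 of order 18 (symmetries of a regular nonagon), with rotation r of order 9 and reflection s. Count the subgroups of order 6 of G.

3

|G| = 18 and 6 | 18, so subgroups of order 6 are possible by Lagrange.
The subgroups of order 6 are: {e, r^3, r^6, r^2s, r^5s, r^8s}; {e, r^3, r^6, s, r^3s, r^6s}; {e, r^3, r^6, rs, r^4s, r^7s}.
So G has 3 subgroups of order 6.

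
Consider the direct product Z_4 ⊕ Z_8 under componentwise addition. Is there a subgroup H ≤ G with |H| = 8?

Yes

8 | 32. A subgroup of order 8 is {(0,0), (0,1), (0,2), (0,3), (0,4), (0,5), (0,6), (0,7)}.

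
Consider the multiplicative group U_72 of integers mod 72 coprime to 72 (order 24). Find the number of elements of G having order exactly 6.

Enumerating element orders in G gives 14 elements of order 6.

14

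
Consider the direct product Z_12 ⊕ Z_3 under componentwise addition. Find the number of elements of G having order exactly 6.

8

An element (a,b) has order lcm(ord(a), ord(b)); count pairs with lcm equal to 6.
Enumerating gives 8 such elements.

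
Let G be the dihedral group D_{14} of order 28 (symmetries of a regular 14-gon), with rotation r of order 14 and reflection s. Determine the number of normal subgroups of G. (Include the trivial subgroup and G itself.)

7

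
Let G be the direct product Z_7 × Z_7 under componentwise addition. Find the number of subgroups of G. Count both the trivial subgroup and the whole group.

10

|G| = 49, so by Lagrange every subgroup order divides 49. Divisors: 1, 7, 49.
Subgroups by order — order 1: 1; order 7: 8; order 49: 1.
Total: 1 + 8 + 1 = 10.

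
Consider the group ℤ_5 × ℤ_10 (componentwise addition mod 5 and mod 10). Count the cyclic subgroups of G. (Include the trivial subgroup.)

A cyclic subgroup of order d is generated by each of its φ(d) elements of order d, so the cyclic subgroups of order d number (#elements of order d)/φ(d).
Cyclic subgroups by order — order 1: 1; order 2: 1; order 5: 6; order 10: 6.
Total: 14.

14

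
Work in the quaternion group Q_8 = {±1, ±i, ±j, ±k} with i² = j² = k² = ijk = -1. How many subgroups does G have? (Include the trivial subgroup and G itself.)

6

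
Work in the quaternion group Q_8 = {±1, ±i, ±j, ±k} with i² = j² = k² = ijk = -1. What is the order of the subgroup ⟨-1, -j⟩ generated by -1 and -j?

4

|⟨-1⟩| = 2 and |⟨-j⟩| = 4, so |H| is a multiple of lcm(2, 4) = 4 and divides |G| = 8.
Closing under the operation: H = {1, -1, j, -j}, so |H| = 4.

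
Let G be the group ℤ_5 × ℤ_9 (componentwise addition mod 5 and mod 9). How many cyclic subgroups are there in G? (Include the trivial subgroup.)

Each element a generates a cyclic subgroup ⟨a⟩; distinct elements may generate the same one (a cyclic group of order d has φ(d) generators).
Cyclic subgroups by order — order 1: 1; order 3: 1; order 5: 1; order 9: 1; order 15: 1; order 45: 1.
Total: 6.

6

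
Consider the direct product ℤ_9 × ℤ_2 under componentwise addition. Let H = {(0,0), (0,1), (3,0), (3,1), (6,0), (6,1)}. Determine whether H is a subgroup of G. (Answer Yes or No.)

|H| = 6 divides |G| = 18, consistent with Lagrange.
H contains the identity, every element's inverse is in H, and H is closed under +: it is a subgroup.
In fact H = ⟨(3,1)⟩.

Yes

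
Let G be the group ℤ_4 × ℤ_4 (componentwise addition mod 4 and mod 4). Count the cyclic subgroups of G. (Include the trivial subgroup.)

Each element a generates a cyclic subgroup ⟨a⟩; distinct elements may generate the same one (a cyclic group of order d has φ(d) generators).
Cyclic subgroups by order — order 1: 1; order 2: 3; order 4: 6.
Total: 10.

10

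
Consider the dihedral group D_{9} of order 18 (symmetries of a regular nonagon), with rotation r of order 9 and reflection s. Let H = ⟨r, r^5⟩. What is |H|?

9

|⟨r⟩| = 9 and |⟨r^5⟩| = 9, so |H| is a multiple of lcm(9, 9) = 9 and divides |G| = 18.
Closing under the operation: H = {e, r, r^2, r^3, r^4, r^5, r^6, r^7, r^8}, so |H| = 9.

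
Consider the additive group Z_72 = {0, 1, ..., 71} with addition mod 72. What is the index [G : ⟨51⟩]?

3

|⟨51⟩| = 24 and |G| = 72.
By Lagrange, [G : H] = |G|/|H| = 72/24 = 3.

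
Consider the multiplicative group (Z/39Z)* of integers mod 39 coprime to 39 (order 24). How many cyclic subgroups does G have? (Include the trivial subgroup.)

12

Each element a generates a cyclic subgroup ⟨a⟩; distinct elements may generate the same one (a cyclic group of order d has φ(d) generators).
Cyclic subgroups by order — order 1: 1; order 2: 3; order 3: 1; order 4: 2; order 6: 3; order 12: 2.
Total: 12.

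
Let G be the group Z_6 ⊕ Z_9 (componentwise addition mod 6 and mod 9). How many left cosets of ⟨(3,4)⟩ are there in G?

3

|⟨(3,4)⟩| = 18 and |G| = 54.
By Lagrange, [G : H] = |G|/|H| = 54/18 = 3.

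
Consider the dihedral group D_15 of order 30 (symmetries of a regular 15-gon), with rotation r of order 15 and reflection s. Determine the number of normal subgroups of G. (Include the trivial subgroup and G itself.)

5

G has 28 subgroups. Checking conjugation-invariance by order — order 1: 1/1 normal; order 2: 0/15 normal; order 3: 1/1 normal; order 5: 1/1 normal; order 6: 0/5 normal; order 10: 0/3 normal; order 15: 1/1 normal; order 30: 1/1 normal.
Total normal subgroups: 5.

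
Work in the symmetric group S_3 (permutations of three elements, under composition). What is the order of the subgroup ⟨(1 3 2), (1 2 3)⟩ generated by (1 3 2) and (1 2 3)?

3

|⟨(1 3 2)⟩| = 3 and |⟨(1 2 3)⟩| = 3, so |H| is a multiple of lcm(3, 3) = 3 and divides |G| = 6.
Closing under the operation: H = {e, (1 2 3), (1 3 2)}, so |H| = 3.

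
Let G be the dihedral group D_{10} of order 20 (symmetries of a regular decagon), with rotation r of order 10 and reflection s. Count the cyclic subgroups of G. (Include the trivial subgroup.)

14

A cyclic subgroup of order d is generated by each of its φ(d) elements of order d, so the cyclic subgroups of order d number (#elements of order d)/φ(d).
Cyclic subgroups by order — order 1: 1; order 2: 11; order 5: 1; order 10: 1.
Total: 14.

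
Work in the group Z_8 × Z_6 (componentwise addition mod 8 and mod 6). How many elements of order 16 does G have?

0

An element (a,b) has order lcm(ord(a), ord(b)); count pairs with lcm equal to 16.
Enumerating gives 0 such elements.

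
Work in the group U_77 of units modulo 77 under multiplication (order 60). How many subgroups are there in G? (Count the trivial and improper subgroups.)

20

|G| = 60, so by Lagrange every subgroup order divides 60. Divisors: 1, 2, 3, 4, 5, 6, 10, 12, 15, 20, 30, 60.
Subgroups by order — order 1: 1; order 2: 3; order 3: 1; order 4: 1; order 5: 1; order 6: 3; order 10: 3; order 12: 1; order 15: 1; order 20: 1; order 30: 3; order 60: 1.
Total: 1 + 3 + 1 + 1 + 1 + 3 + 3 + 1 + 1 + 1 + 3 + 1 = 20.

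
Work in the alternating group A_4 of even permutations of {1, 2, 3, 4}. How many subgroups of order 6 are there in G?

|G| = 12 and 6 | 12, so subgroups of order 6 are possible by Lagrange.
Checking all subgroups of G, none has order 6.
So G has 0 subgroups of order 6.

0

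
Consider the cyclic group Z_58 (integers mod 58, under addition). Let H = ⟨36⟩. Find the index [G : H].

|⟨36⟩| = 29 and |G| = 58.
By Lagrange, [G : H] = |G|/|H| = 58/29 = 2.

2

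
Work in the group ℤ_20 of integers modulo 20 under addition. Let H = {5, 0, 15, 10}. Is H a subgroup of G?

Yes

|H| = 4 divides |G| = 20, consistent with Lagrange.
H contains the identity, every element's inverse is in H, and H is closed under +: it is a subgroup.
In fact H = ⟨5⟩.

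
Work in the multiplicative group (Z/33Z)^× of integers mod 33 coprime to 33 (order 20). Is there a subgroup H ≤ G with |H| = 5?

Yes

5 | 20. A subgroup of order 5 is {1, 4, 16, 25, 31}.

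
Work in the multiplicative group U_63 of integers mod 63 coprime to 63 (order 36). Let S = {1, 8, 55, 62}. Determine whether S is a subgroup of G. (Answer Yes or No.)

Yes

|S| = 4 divides |G| = 36, consistent with Lagrange.
S contains the identity, every element's inverse is in S, and S is closed under ·: it is a subgroup.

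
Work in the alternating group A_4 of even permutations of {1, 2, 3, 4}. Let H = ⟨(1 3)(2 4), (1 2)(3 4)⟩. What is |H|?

4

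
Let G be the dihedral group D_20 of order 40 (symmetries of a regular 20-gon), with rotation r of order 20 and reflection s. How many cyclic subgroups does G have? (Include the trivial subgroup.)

26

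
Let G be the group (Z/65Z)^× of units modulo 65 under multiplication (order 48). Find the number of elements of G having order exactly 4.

12

Enumerating element orders in G gives 12 elements of order 4.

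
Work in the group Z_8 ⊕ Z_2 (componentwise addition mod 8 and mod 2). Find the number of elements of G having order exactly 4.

An element (a,b) has order lcm(ord(a), ord(b)); count pairs with lcm equal to 4.
Enumerating gives 4 such elements.

4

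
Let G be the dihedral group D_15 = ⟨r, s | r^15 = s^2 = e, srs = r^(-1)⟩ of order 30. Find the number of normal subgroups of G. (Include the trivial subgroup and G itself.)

5

G has 28 subgroups. Checking conjugation-invariance by order — order 1: 1/1 normal; order 2: 0/15 normal; order 3: 1/1 normal; order 5: 1/1 normal; order 6: 0/5 normal; order 10: 0/3 normal; order 15: 1/1 normal; order 30: 1/1 normal.
Total normal subgroups: 5.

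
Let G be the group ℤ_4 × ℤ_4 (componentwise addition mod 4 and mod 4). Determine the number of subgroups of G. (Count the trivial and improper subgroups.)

15

|G| = 16, so by Lagrange every subgroup order divides 16. Divisors: 1, 2, 4, 8, 16.
Subgroups by order — order 1: 1; order 2: 3; order 4: 7; order 8: 3; order 16: 1.
Total: 1 + 3 + 7 + 3 + 1 = 15.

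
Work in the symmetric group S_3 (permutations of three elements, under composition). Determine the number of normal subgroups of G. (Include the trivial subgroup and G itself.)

3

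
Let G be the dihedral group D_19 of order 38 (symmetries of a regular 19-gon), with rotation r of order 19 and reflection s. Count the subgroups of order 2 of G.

19

|G| = 38 and 2 | 38, so subgroups of order 2 are possible by Lagrange.
The subgroups of order 2 are: {e, r^10s}; {e, r^11s}; {e, r^12s}; {e, r^13s}; … (19 in all).
So G has 19 subgroups of order 2.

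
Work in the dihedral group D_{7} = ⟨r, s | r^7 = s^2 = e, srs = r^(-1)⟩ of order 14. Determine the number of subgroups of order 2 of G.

7

|G| = 14 and 2 | 14, so subgroups of order 2 are possible by Lagrange.
The subgroups of order 2 are: {e, r^2s}; {e, r^3s}; {e, r^4s}; {e, r^5s}; … (7 in all).
So G has 7 subgroups of order 2.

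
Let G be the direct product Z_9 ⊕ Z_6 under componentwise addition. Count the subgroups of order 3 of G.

|G| = 54 and 3 | 54, so subgroups of order 3 are possible by Lagrange.
The subgroups of order 3 are: {(0,0), (0,2), (0,4)}; {(0,0), (3,0), (6,0)}; {(0,0), (3,2), (6,4)}; {(0,0), (3,4), (6,2)}.
So G has 4 subgroups of order 3.

4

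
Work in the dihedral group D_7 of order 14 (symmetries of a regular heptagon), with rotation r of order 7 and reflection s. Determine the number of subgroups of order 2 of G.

7

|G| = 14 and 2 | 14, so subgroups of order 2 are possible by Lagrange.
The subgroups of order 2 are: {e, r^2s}; {e, r^3s}; {e, r^4s}; {e, r^5s}; … (7 in all).
So G has 7 subgroups of order 2.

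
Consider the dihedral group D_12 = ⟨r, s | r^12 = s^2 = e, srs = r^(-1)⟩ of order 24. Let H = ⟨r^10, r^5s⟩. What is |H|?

12

|⟨r^10⟩| = 6 and |⟨r^5s⟩| = 2, so |H| is a multiple of lcm(6, 2) = 6 and divides |G| = 24.
Closing under the operation: H = {e, r^2, r^4, r^6, r^8, r^10, rs, r^3s, r^5s, r^7s, r^9s, r^11s}, so |H| = 12.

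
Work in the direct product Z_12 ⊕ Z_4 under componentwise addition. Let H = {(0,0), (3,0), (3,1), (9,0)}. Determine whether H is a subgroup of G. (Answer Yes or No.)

(3,1) ∈ H but its inverse (9,3) ∉ H, so H is not a subgroup.

No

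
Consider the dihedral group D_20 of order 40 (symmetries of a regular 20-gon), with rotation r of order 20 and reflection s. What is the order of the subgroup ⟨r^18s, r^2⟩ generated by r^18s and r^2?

20

|⟨r^18s⟩| = 2 and |⟨r^2⟩| = 10, so |H| is a multiple of lcm(2, 10) = 10 and divides |G| = 40.
Closing under the operation: H = {e, r^2, r^4, r^6, r^8, r^10, r^12, r^14, r^16, r^18, s, r^2s, r^4s, r^6s, r^8s, r^10s, r^12s, r^14s, r^16s, r^18s}, so |H| = 20.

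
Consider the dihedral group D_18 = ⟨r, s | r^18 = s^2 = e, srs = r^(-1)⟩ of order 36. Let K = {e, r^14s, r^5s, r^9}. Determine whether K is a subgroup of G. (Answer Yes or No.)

Yes

|K| = 4 divides |G| = 36, consistent with Lagrange.
K contains the identity, every element's inverse is in K, and K is closed under ·: it is a subgroup.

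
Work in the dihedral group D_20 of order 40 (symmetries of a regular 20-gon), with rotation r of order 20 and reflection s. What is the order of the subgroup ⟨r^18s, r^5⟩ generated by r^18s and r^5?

|⟨r^18s⟩| = 2 and |⟨r^5⟩| = 4, so |H| is a multiple of lcm(2, 4) = 4 and divides |G| = 40.
Closing under the operation: H = {e, r^5, r^10, r^15, r^3s, r^8s, r^13s, r^18s}, so |H| = 8.

8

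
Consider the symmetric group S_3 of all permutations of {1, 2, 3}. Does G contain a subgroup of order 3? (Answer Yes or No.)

Yes

3 | 6. A subgroup of order 3 is {e, (1 2 3), (1 3 2)}.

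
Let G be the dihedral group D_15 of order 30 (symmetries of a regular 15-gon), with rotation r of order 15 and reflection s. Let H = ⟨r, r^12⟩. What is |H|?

|⟨r⟩| = 15 and |⟨r^12⟩| = 5, so |H| is a multiple of lcm(15, 5) = 15 and divides |G| = 30.
Closing under the operation: H = {e, r, r^2, r^3, r^4, r^5, r^6, r^7, r^8, r^9, r^10, r^11, r^12, r^13, r^14}, so |H| = 15.

15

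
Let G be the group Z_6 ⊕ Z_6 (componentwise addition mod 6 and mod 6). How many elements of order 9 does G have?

An element (a,b) has order lcm(ord(a), ord(b)); count pairs with lcm equal to 9.
Enumerating gives 0 such elements.

0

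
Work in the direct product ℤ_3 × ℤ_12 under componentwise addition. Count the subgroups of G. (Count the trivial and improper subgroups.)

|G| = 36, so by Lagrange every subgroup order divides 36. Divisors: 1, 2, 3, 4, 6, 9, 12, 18, 36.
Subgroups by order — order 1: 1; order 2: 1; order 3: 4; order 4: 1; order 6: 4; order 9: 1; order 12: 4; order 18: 1; order 36: 1.
Total: 1 + 1 + 4 + 1 + 4 + 1 + 4 + 1 + 1 = 18.

18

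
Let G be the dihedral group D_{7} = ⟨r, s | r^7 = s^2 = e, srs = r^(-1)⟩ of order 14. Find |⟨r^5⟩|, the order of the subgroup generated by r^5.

Computing powers of r^5: the smallest k with (r^5)^k = e is k = 7.

7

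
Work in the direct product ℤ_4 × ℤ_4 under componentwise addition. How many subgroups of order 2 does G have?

|G| = 16 and 2 | 16, so subgroups of order 2 are possible by Lagrange.
The subgroups of order 2 are: {(0,0), (0,2)}; {(0,0), (2,0)}; {(0,0), (2,2)}.
So G has 3 subgroups of order 2.

3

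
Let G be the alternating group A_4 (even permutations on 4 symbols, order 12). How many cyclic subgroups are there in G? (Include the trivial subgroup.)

8

A cyclic subgroup of order d is generated by each of its φ(d) elements of order d, so the cyclic subgroups of order d number (#elements of order d)/φ(d).
Cyclic subgroups by order — order 1: 1; order 2: 3; order 3: 4.
Total: 8.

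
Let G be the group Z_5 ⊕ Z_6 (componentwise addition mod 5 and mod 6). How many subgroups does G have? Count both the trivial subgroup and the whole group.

8

|G| = 30, so by Lagrange every subgroup order divides 30. Divisors: 1, 2, 3, 5, 6, 10, 15, 30.
Subgroups by order — order 1: 1; order 2: 1; order 3: 1; order 5: 1; order 6: 1; order 10: 1; order 15: 1; order 30: 1.
Total: 1 + 1 + 1 + 1 + 1 + 1 + 1 + 1 = 8.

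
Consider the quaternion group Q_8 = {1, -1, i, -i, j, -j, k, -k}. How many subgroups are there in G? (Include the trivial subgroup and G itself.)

|G| = 8, so by Lagrange every subgroup order divides 8. Divisors: 1, 2, 4, 8.
Subgroups by order — order 1: 1; order 2: 1; order 4: 3; order 8: 1.
Total: 1 + 1 + 3 + 1 = 6.

6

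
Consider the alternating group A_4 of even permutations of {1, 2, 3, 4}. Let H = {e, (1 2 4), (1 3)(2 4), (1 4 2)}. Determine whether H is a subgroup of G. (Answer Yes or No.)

Closure fails: (1 2 4) ∘ (1 3)(2 4) = (1 3 2) ∉ H. So H is not a subgroup.

No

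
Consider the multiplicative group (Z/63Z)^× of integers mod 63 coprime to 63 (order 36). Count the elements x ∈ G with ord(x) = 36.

No element of G has order 36 (even though 36 | 36).

0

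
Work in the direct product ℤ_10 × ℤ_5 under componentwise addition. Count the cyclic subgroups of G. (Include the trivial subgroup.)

Each element a generates a cyclic subgroup ⟨a⟩; distinct elements may generate the same one (a cyclic group of order d has φ(d) generators).
Cyclic subgroups by order — order 1: 1; order 2: 1; order 5: 6; order 10: 6.
Total: 14.

14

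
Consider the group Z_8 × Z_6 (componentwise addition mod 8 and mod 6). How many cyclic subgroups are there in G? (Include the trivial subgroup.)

Group the elements of G by the cyclic subgroup they generate; each cyclic subgroup of order d accounts for φ(d) elements.
Cyclic subgroups by order — order 1: 1; order 2: 3; order 3: 1; order 4: 2; order 6: 3; order 8: 2; order 12: 2; order 24: 2.
Total: 16.

16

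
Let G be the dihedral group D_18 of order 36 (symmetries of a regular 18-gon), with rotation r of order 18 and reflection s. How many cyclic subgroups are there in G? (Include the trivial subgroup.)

A cyclic subgroup of order d is generated by each of its φ(d) elements of order d, so the cyclic subgroups of order d number (#elements of order d)/φ(d).
Cyclic subgroups by order — order 1: 1; order 2: 19; order 3: 1; order 6: 1; order 9: 1; order 18: 1.
Total: 24.

24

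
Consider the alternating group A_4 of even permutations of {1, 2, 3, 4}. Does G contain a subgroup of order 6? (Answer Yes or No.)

6 | 12, so Lagrange does not rule it out; but checking all subgroups of G, none has order 6.
(A_4 is the standard example that the converse of Lagrange fails.)

No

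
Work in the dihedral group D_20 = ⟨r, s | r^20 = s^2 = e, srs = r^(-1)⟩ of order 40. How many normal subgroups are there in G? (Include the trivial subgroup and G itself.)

9

G has 48 subgroups. Checking conjugation-invariance by order — order 1: 1/1 normal; order 2: 1/21 normal; order 4: 1/11 normal; order 5: 1/1 normal; order 8: 0/5 normal; order 10: 1/5 normal; order 20: 3/3 normal; order 40: 1/1 normal.
Total normal subgroups: 9.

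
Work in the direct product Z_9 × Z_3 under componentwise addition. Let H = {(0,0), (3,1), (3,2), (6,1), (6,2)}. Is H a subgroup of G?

|H| = 5 does not divide |G| = 27, so by Lagrange H is not a subgroup.

No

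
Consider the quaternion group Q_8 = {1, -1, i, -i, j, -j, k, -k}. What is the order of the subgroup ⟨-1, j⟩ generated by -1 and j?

|⟨-1⟩| = 2 and |⟨j⟩| = 4, so |H| is a multiple of lcm(2, 4) = 4 and divides |G| = 8.
Closing under the operation: H = {1, -1, j, -j}, so |H| = 4.

4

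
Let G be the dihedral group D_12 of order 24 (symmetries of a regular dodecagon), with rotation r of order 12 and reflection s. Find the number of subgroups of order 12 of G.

|G| = 24 and 12 | 24, so subgroups of order 12 are possible by Lagrange.
The subgroups of order 12 are: {e, r, r^2, r^3, r^4, r^5, r^6, r^7, r^8, r^9, r^10, r^11}; {e, r^2, r^4, r^6, r^8, r^10, s, r^2s, r^4s, r^6s, r^8s, r^10s}; {e, r^2, r^4, r^6, r^8, r^10, rs, r^3s, r^5s, r^7s, r^9s, r^11s}.
So G has 3 subgroups of order 12.

3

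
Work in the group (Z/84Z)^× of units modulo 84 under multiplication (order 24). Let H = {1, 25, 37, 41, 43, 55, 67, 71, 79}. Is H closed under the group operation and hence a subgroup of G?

|H| = 9 does not divide |G| = 24, so by Lagrange H is not a subgroup.

No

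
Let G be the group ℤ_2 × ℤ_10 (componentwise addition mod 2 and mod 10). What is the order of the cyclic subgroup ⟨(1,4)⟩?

10

The order of (1,4) in Z_2 × Z_10 is lcm(ord(1) in Z_2, ord(4) in Z_10).
ord(1) = 2 and ord(4) = 5, so |⟨(1,4)⟩| = lcm(2, 5) = 10.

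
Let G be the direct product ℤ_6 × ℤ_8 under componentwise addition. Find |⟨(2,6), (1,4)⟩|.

|⟨(2,6)⟩| = 12 and |⟨(1,4)⟩| = 6, so |H| is a multiple of lcm(12, 6) = 12 and divides |G| = 48.
Closing under the operation: H = {(0,0), (0,2), (0,4), (0,6), (1,0), (1,2), (1,4), (1,6), (2,0), (2,2), (2,4), (2,6), (3,0), (3,2), (3,4), (3,6), (4,0), (4,2), (4,4), (4,6), (5,0), (5,2), (5,4), (5,6)}, so |H| = 24.

24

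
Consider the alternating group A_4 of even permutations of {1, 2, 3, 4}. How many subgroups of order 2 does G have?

|G| = 12 and 2 | 12, so subgroups of order 2 are possible by Lagrange.
The subgroups of order 2 are: {e, (1 2)(3 4)}; {e, (1 3)(2 4)}; {e, (1 4)(2 3)}.
So G has 3 subgroups of order 2.

3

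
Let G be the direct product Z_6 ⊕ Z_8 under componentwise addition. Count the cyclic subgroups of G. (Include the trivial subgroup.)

A cyclic subgroup of order d is generated by each of its φ(d) elements of order d, so the cyclic subgroups of order d number (#elements of order d)/φ(d).
Cyclic subgroups by order — order 1: 1; order 2: 3; order 3: 1; order 4: 2; order 6: 3; order 8: 2; order 12: 2; order 24: 2.
Total: 16.

16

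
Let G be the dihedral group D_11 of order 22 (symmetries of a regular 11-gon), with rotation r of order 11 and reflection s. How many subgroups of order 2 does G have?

|G| = 22 and 2 | 22, so subgroups of order 2 are possible by Lagrange.
The subgroups of order 2 are: {e, r^10s}; {e, r^2s}; {e, r^3s}; {e, r^4s}; … (11 in all).
So G has 11 subgroups of order 2.

11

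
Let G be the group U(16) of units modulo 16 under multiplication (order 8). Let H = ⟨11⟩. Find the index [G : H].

|⟨11⟩| = 4 and |G| = 8.
By Lagrange, [G : H] = |G|/|H| = 8/4 = 2.

2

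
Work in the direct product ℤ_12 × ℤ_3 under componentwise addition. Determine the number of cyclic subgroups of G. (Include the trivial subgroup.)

15

Group the elements of G by the cyclic subgroup they generate; each cyclic subgroup of order d accounts for φ(d) elements.
Cyclic subgroups by order — order 1: 1; order 2: 1; order 3: 4; order 4: 1; order 6: 4; order 12: 4.
Total: 15.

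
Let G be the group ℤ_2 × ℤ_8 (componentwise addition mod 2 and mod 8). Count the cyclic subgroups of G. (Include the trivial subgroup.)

Each element a generates a cyclic subgroup ⟨a⟩; distinct elements may generate the same one (a cyclic group of order d has φ(d) generators).
Cyclic subgroups by order — order 1: 1; order 2: 3; order 4: 2; order 8: 2.
Total: 8.

8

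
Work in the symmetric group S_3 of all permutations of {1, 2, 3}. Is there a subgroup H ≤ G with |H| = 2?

Yes

2 | 6. A subgroup of order 2 is {e, (1 2)}.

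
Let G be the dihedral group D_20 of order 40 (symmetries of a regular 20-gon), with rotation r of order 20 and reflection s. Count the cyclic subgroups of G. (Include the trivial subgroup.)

A cyclic subgroup of order d is generated by each of its φ(d) elements of order d, so the cyclic subgroups of order d number (#elements of order d)/φ(d).
Cyclic subgroups by order — order 1: 1; order 2: 21; order 4: 1; order 5: 1; order 10: 1; order 20: 1.
Total: 26.

26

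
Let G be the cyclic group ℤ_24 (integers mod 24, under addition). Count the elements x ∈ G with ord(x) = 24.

In a cyclic group of order 24, the number of elements of order d (for d | 24) is φ(d).
φ(24) = 8.

8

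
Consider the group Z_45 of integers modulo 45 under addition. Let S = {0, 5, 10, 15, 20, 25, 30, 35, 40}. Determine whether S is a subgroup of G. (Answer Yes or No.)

Yes

|S| = 9 divides |G| = 45, consistent with Lagrange.
S contains the identity, every element's inverse is in S, and S is closed under +: it is a subgroup.
In fact S = ⟨35⟩.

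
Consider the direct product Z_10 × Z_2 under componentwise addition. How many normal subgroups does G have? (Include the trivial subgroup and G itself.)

G is abelian, so every subgroup is normal.
G has 10 subgroups in total, hence 10 normal subgroups.

10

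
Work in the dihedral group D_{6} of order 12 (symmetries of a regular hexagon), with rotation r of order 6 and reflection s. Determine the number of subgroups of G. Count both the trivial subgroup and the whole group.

|G| = 12, so by Lagrange every subgroup order divides 12. Divisors: 1, 2, 3, 4, 6, 12.
Subgroups by order — order 1: 1; order 2: 7; order 3: 1; order 4: 3; order 6: 3; order 12: 1.
Total: 1 + 7 + 1 + 3 + 3 + 1 = 16.

16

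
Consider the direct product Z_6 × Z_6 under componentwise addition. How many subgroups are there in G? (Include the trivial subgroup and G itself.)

30

|G| = 36, so by Lagrange every subgroup order divides 36. Divisors: 1, 2, 3, 4, 6, 9, 12, 18, 36.
Subgroups by order — order 1: 1; order 2: 3; order 3: 4; order 4: 1; order 6: 12; order 9: 1; order 12: 4; order 18: 3; order 36: 1.
Total: 1 + 3 + 4 + 1 + 12 + 1 + 4 + 3 + 1 = 30.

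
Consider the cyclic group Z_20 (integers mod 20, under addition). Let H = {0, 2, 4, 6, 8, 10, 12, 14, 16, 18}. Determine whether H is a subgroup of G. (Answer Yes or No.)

|H| = 10 divides |G| = 20, consistent with Lagrange.
H contains the identity, every element's inverse is in H, and H is closed under +: it is a subgroup.
In fact H = ⟨2⟩.

Yes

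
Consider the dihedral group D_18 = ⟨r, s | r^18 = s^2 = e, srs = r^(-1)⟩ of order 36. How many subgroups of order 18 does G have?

|G| = 36 and 18 | 36, so subgroups of order 18 are possible by Lagrange.
The subgroups of order 18 are: {e, r, r^2, r^3, r^4, r^5, r^6, r^7, r^8, r^9, r^10, r^11, r^12, r^13, r^14, r^15, r^16, r^17}; {e, r^2, r^4, r^6, r^8, r^10, r^12, r^14, r^16, s, r^2s, r^4s, r^6s, r^8s, r^10s, r^12s, r^14s, r^16s}; {e, r^2, r^4, r^6, r^8, r^10, r^12, r^14, r^16, rs, r^3s, r^5s, r^7s, r^9s, r^11s, r^13s, r^15s, r^17s}.
So G has 3 subgroups of order 18.

3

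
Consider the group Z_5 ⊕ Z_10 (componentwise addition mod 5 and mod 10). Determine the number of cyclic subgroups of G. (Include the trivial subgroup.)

14

Group the elements of G by the cyclic subgroup they generate; each cyclic subgroup of order d accounts for φ(d) elements.
Cyclic subgroups by order — order 1: 1; order 2: 1; order 5: 6; order 10: 6.
Total: 14.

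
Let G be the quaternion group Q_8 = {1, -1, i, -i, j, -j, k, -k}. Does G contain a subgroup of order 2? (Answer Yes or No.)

2 | 8. A subgroup of order 2 is {1, -1}.

Yes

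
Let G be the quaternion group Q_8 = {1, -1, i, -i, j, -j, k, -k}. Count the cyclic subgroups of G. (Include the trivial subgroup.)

5

Group the elements of G by the cyclic subgroup they generate; each cyclic subgroup of order d accounts for φ(d) elements.
Cyclic subgroups by order — order 1: 1; order 2: 1; order 4: 3.
Total: 5.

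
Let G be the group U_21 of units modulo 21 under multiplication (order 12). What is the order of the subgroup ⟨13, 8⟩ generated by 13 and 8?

4

|⟨13⟩| = 2 and |⟨8⟩| = 2, so |H| is a multiple of lcm(2, 2) = 2 and divides |G| = 12.
Closing under the operation: H = {1, 8, 13, 20}, so |H| = 4.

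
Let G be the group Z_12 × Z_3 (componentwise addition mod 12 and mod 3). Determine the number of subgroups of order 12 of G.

4

|G| = 36 and 12 | 36, so subgroups of order 12 are possible by Lagrange.
The subgroups of order 12 are: {(0,0), (0,1), (0,2), (3,0), (3,1), (3,2), (6,0), (6,1), (6,2), (9,0), (9,1), (9,2)}; {(0,0), (1,0), (2,0), (3,0), (4,0), (5,0), (6,0), (7,0), (8,0), (9,0), (10,0), (11,0)}; {(0,0), (1,1), (2,2), (3,0), (4,1), (5,2), (6,0), (7,1), (8,2), (9,0), (10,1), (11,2)}; {(0,0), (1,2), (2,1), (3,0), (4,2), (5,1), (6,0), (7,2), (8,1), (9,0), (10,2), (11,1)}.
So G has 4 subgroups of order 12.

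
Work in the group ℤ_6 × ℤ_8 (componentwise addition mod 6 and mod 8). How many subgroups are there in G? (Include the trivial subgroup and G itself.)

|G| = 48, so by Lagrange every subgroup order divides 48. Divisors: 1, 2, 3, 4, 6, 8, 12, 16, 24, 48.
Subgroups by order — order 1: 1; order 2: 3; order 3: 1; order 4: 3; order 6: 3; order 8: 3; order 12: 3; order 16: 1; order 24: 3; order 48: 1.
Total: 1 + 3 + 1 + 3 + 3 + 3 + 3 + 1 + 3 + 1 = 22.

22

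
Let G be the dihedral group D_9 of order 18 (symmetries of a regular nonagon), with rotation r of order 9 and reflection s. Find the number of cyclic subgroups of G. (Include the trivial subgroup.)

12

Group the elements of G by the cyclic subgroup they generate; each cyclic subgroup of order d accounts for φ(d) elements.
Cyclic subgroups by order — order 1: 1; order 2: 9; order 3: 1; order 9: 1.
Total: 12.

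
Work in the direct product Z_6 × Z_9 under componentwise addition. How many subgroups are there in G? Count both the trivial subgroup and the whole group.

|G| = 54, so by Lagrange every subgroup order divides 54. Divisors: 1, 2, 3, 6, 9, 18, 27, 54.
Subgroups by order — order 1: 1; order 2: 1; order 3: 4; order 6: 4; order 9: 4; order 18: 4; order 27: 1; order 54: 1.
Total: 1 + 1 + 4 + 4 + 4 + 4 + 1 + 1 = 20.

20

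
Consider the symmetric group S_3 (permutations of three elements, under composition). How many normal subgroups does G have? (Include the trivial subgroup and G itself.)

3

G has 6 subgroups. Checking conjugation-invariance by order — order 1: 1/1 normal; order 2: 0/3 normal; order 3: 1/1 normal; order 6: 1/1 normal.
Total normal subgroups: 3.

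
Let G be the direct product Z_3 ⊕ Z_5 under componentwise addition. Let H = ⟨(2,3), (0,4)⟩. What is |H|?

15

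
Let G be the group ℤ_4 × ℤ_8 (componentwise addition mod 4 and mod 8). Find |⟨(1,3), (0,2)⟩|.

|⟨(1,3)⟩| = 8 and |⟨(0,2)⟩| = 4, so |H| is a multiple of lcm(8, 4) = 8 and divides |G| = 32.
Closing under the operation: H = {(0,0), (0,2), (0,4), (0,6), (1,1), (1,3), (1,5), (1,7), (2,0), (2,2), (2,4), (2,6), (3,1), (3,3), (3,5), (3,7)}, so |H| = 16.

16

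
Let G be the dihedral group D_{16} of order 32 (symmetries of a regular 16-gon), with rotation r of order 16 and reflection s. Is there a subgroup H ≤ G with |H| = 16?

Yes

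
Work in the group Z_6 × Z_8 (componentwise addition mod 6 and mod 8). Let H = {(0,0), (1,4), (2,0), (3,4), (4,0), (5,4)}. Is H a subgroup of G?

|H| = 6 divides |G| = 48, consistent with Lagrange.
H contains the identity, every element's inverse is in H, and H is closed under +: it is a subgroup.
In fact H = ⟨(5,4)⟩.

Yes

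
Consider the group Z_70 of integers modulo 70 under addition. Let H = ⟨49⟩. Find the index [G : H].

|⟨49⟩| = 10 and |G| = 70.
By Lagrange, [G : H] = |G|/|H| = 70/10 = 7.

7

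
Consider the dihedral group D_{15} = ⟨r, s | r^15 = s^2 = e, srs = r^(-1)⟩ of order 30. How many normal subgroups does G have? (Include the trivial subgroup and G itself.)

5

G has 28 subgroups. Checking conjugation-invariance by order — order 1: 1/1 normal; order 2: 0/15 normal; order 3: 1/1 normal; order 5: 1/1 normal; order 6: 0/5 normal; order 10: 0/3 normal; order 15: 1/1 normal; order 30: 1/1 normal.
Total normal subgroups: 5.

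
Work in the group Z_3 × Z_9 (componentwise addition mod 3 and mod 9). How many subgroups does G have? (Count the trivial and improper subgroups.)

10

|G| = 27, so by Lagrange every subgroup order divides 27. Divisors: 1, 3, 9, 27.
Subgroups by order — order 1: 1; order 3: 4; order 9: 4; order 27: 1.
Total: 1 + 4 + 4 + 1 = 10.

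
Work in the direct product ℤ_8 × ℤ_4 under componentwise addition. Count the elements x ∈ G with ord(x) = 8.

An element (a,b) has order lcm(ord(a), ord(b)); count pairs with lcm equal to 8.
Enumerating gives 16 such elements.

16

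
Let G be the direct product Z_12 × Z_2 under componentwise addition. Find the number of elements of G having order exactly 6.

An element (a,b) has order lcm(ord(a), ord(b)); count pairs with lcm equal to 6.
Enumerating gives 6 such elements.

6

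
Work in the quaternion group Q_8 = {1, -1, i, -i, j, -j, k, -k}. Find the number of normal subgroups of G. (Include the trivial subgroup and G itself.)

6

G has 6 subgroups. Checking conjugation-invariance by order — order 1: 1/1 normal; order 2: 1/1 normal; order 4: 3/3 normal; order 8: 1/1 normal.
Total normal subgroups: 6.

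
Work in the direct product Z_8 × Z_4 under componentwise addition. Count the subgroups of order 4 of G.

7

|G| = 32 and 4 | 32, so subgroups of order 4 are possible by Lagrange.
The subgroups of order 4 are: {(0,0), (0,1), (0,2), (0,3)}; {(0,0), (0,2), (4,0), (4,2)}; {(0,0), (0,2), (4,1), (4,3)}; {(0,0), (2,0), (4,0), (6,0)}; … (7 in all).
So G has 7 subgroups of order 4.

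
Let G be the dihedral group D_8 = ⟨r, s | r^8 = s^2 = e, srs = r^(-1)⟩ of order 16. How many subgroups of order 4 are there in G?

5

|G| = 16 and 4 | 16, so subgroups of order 4 are possible by Lagrange.
The subgroups of order 4 are: {e, r^2, r^4, r^6}; {e, r^4, r^2s, r^6s}; {e, r^4, r^3s, r^7s}; {e, r^4, s, r^4s}; … (5 in all).
So G has 5 subgroups of order 4.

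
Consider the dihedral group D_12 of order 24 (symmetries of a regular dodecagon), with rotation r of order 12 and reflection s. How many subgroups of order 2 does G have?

13

|G| = 24 and 2 | 24, so subgroups of order 2 are possible by Lagrange.
The subgroups of order 2 are: {e, r^10s}; {e, r^11s}; {e, r^2s}; {e, r^3s}; … (13 in all).
So G has 13 subgroups of order 2.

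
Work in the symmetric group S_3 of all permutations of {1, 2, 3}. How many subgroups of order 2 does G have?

3

|G| = 6 and 2 | 6, so subgroups of order 2 are possible by Lagrange.
The subgroups of order 2 are: {e, (1 2)}; {e, (1 3)}; {e, (2 3)}.
So G has 3 subgroups of order 2.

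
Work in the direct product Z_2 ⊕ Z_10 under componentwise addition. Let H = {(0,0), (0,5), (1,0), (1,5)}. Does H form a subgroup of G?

|H| = 4 divides |G| = 20, consistent with Lagrange.
H contains the identity, every element's inverse is in H, and H is closed under +: it is a subgroup.

Yes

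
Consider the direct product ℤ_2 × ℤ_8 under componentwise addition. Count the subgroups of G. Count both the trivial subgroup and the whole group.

11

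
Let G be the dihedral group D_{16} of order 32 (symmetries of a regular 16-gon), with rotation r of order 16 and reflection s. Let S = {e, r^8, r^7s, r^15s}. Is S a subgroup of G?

|S| = 4 divides |G| = 32, consistent with Lagrange.
S contains the identity, every element's inverse is in S, and S is closed under ·: it is a subgroup.

Yes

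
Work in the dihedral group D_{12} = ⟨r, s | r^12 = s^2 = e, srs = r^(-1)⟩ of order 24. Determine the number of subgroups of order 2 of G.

13

|G| = 24 and 2 | 24, so subgroups of order 2 are possible by Lagrange.
The subgroups of order 2 are: {e, r^10s}; {e, r^11s}; {e, r^2s}; {e, r^3s}; … (13 in all).
So G has 13 subgroups of order 2.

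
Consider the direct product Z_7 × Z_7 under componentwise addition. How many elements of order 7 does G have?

An element (a,b) has order lcm(ord(a), ord(b)); count pairs with lcm equal to 7.
Enumerating gives 48 such elements.

48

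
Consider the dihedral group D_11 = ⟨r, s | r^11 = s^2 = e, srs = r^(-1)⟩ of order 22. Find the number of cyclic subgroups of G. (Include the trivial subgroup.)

13

Group the elements of G by the cyclic subgroup they generate; each cyclic subgroup of order d accounts for φ(d) elements.
Cyclic subgroups by order — order 1: 1; order 2: 11; order 11: 1.
Total: 13.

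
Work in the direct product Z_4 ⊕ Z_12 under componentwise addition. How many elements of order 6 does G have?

6

An element (a,b) has order lcm(ord(a), ord(b)); count pairs with lcm equal to 6.
Enumerating gives 6 such elements.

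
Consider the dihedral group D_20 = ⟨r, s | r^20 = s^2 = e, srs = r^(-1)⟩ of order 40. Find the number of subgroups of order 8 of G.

|G| = 40 and 8 | 40, so subgroups of order 8 are possible by Lagrange.
The subgroups of order 8 are: {e, r^5, r^10, r^15, s, r^5s, r^10s, r^15s}; {e, r^5, r^10, r^15, rs, r^6s, r^11s, r^16s}; {e, r^5, r^10, r^15, r^2s, r^7s, r^12s, r^17s}; {e, r^5, r^10, r^15, r^3s, r^8s, r^13s, r^18s}; … (5 in all).
So G has 5 subgroups of order 8.

5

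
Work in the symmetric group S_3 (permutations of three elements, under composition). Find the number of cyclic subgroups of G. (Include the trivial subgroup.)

Group the elements of G by the cyclic subgroup they generate; each cyclic subgroup of order d accounts for φ(d) elements.
Cyclic subgroups by order — order 1: 1; order 2: 3; order 3: 1.
Total: 5.

5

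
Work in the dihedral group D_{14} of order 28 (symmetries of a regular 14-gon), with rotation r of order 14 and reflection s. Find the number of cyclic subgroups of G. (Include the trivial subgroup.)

Each element a generates a cyclic subgroup ⟨a⟩; distinct elements may generate the same one (a cyclic group of order d has φ(d) generators).
Cyclic subgroups by order — order 1: 1; order 2: 15; order 7: 1; order 14: 1.
Total: 18.

18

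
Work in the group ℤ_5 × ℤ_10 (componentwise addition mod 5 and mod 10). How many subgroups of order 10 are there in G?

|G| = 50 and 10 | 50, so subgroups of order 10 are possible by Lagrange.
The subgroups of order 10 are: {(0,0), (0,1), (0,2), (0,3), (0,4), (0,5), (0,6), (0,7), (0,8), (0,9)}; {(0,0), (0,5), (1,0), (1,5), (2,0), (2,5), (3,0), (3,5), (4,0), (4,5)}; {(0,0), (0,5), (1,1), (1,6), (2,2), (2,7), (3,3), (3,8), (4,4), (4,9)}; {(0,0), (0,5), (1,2), (1,7), (2,4), (2,9), (3,1), (3,6), (4,3), (4,8)}; … (6 in all).
So G has 6 subgroups of order 10.

6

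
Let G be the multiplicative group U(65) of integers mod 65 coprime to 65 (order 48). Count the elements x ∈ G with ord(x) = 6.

The elements of order 6 are: 4, 9, 29, 36, 49, 56.
That's 6.

6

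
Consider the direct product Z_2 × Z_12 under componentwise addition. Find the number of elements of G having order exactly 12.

An element (a,b) has order lcm(ord(a), ord(b)); count pairs with lcm equal to 12.
Enumerating gives 8 such elements.

8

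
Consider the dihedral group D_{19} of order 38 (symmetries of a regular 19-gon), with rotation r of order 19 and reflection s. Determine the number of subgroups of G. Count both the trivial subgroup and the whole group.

22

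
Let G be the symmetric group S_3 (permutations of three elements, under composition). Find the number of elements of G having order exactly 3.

2

The elements of order 3 are: (1 2 3), (1 3 2).
That's 2.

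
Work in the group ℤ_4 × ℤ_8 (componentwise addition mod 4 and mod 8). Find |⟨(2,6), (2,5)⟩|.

16

|⟨(2,6)⟩| = 4 and |⟨(2,5)⟩| = 8, so |H| is a multiple of lcm(4, 8) = 8 and divides |G| = 32.
Closing under the operation: H = {(0,0), (0,1), (0,2), (0,3), (0,4), (0,5), (0,6), (0,7), (2,0), (2,1), (2,2), (2,3), (2,4), (2,5), (2,6), (2,7)}, so |H| = 16.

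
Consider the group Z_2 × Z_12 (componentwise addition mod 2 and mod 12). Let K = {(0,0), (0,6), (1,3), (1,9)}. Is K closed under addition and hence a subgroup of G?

|K| = 4 divides |G| = 24, consistent with Lagrange.
K contains the identity, every element's inverse is in K, and K is closed under +: it is a subgroup.
In fact K = ⟨(1,9)⟩.

Yes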